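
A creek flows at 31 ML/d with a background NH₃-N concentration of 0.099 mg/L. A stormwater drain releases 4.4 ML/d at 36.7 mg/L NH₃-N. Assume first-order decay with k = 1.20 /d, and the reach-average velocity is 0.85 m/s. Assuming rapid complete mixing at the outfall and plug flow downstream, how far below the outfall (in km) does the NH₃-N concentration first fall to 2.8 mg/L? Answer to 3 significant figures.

Mass balance: C = (31.00·0.09900 + 4.400·36.70) / 35.40 = 164.5/35.40 = 4.648 mg/L.
Set 4.648·exp(−k·t) = 2.8 → t = ln(4.648/2.8)/k = 36500 s = 10.14 h.
Distance = v·t = 0.85·36500 = 31020 m = 31.02 km.

31.0 km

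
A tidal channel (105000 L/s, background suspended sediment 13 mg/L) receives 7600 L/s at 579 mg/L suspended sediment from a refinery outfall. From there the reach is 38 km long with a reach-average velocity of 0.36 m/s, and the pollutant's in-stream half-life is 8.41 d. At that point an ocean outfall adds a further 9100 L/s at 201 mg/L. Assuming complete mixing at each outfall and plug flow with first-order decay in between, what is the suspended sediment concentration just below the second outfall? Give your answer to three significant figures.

After mixing, C = (105000·13.00 + 7600·579.0) / 112600 = 5765000/112600 = 51.20 mg/L; combined flow 112600 L/s.
Travel time t = 38·1000 / 0.36 = 105600 s = 29.32 h.
Half-life 8.41 d → k = ln 2 / 8.41 = 0.08242 d⁻¹.
Decay over the reach: 51.20·exp(−kt) = 51.20·0.9042 = 46.30 mg/L.
Second outfall: C = (112600·46.30 + 9100·201.0)/121700 = 57.87 mg/L.

57.9 mg/L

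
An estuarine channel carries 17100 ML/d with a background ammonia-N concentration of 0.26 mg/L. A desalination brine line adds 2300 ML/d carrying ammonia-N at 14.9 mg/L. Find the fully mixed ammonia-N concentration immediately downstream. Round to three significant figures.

2.00 mg/L

Mixed concentration C = ΣQC/ΣQ = (17100·0.2600 + 2300·14.90) / 19400 = 38720/19400 = 1.996 mg/L.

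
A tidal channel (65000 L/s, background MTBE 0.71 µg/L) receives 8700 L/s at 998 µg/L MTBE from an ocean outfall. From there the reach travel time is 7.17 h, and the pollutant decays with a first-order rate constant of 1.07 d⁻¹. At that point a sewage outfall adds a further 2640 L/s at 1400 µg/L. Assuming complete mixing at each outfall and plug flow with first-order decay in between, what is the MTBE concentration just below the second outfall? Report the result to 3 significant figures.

Mixed concentration C = ΣQC/ΣQ = (65000·0.7100 + 8700·998.0) / 73700 = 8729000/73700 = 118.4 µg/L; combined flow 73700 L/s.
Decay over the reach: 118.4·exp(−kt) = 118.4·0.7264 = 86.03 µg/L.
Second outfall: C = (73700·86.03 + 2640·1400)/76340 = 131.5 µg/L.

131 µg/L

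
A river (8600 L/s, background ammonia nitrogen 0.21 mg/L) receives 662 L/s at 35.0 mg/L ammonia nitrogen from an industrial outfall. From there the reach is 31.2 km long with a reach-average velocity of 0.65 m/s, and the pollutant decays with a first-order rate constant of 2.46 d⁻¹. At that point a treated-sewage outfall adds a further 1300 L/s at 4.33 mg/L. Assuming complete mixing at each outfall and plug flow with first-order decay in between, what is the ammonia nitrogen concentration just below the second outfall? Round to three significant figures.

Mass balance: C = (8600·0.2100 + 662.0·35.00) / 9262 = 24980/9262 = 2.697 mg/L; combined flow 9262 L/s.
Travel time t = 31.2·1000 / 0.65 = 48000 s = 13.33 h.
Decay over the reach: 2.697·exp(−kt) = 2.697·0.2550 = 0.6875 mg/L.
At the second outfall, C = (9262·0.6875 + 1300·4.330) / (9262 + 1300) = 1.136 mg/L.

1.14 mg/L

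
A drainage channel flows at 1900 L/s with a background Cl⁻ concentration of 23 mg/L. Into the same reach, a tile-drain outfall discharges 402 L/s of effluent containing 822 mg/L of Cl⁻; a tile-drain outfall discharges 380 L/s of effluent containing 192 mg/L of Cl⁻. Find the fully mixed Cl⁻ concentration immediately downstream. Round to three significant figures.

167 mg/L

Flow-weighted average: C = (1900·23.00 + 402.0·822.0 + 380.0·192.0) / 2682 = 447100/2682 = 166.7 mg/L.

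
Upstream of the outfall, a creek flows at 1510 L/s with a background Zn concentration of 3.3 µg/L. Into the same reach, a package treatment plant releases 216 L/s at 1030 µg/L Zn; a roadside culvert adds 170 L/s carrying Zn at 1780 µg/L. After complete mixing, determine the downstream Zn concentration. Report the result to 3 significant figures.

280 µg/L

Mass balance: C = (1510·3.300 + 216.0·1030 + 170.0·1780) / 1896 = 530100/1896 = 279.6 µg/L.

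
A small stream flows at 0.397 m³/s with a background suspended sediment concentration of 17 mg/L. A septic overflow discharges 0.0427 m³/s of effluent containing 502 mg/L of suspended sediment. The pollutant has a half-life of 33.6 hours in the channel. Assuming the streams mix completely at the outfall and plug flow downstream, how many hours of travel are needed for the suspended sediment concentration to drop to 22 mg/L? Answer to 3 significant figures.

51.8 h

Conservation of mass: C = (0.3970·17.00 + 0.04270·502.0) / 0.4397 = 28.18/0.4397 = 64.10 mg/L.
Half-life 33.6 h → k = ln 2 / 33.6 = 0.02063 h⁻¹ = 0.4951 d⁻¹.
64.10·exp(−k·t) = 22 → t = ln(64.10/22)/k = 186600 s = 51.84 h.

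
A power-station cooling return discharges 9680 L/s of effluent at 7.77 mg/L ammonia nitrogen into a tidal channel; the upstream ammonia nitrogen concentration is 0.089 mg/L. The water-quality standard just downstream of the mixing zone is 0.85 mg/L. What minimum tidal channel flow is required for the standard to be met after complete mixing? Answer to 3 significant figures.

88000 L/s

Set C_mix = 0.85: (Q·0.08900 + 9680·7.770) / (Q + 9680) = 0.85
→ Q = 9680·(7.770 − 0.85)/(0.85 − 0.08900) = 88020 L/s.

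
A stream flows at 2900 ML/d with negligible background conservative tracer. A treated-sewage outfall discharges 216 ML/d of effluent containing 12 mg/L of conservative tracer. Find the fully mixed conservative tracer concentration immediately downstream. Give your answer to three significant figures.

Conservation of mass: C = (2900·0 + 216.0·12.00) / 3116 = 2592/3116 = 0.8318 mg/L.

0.832 mg/L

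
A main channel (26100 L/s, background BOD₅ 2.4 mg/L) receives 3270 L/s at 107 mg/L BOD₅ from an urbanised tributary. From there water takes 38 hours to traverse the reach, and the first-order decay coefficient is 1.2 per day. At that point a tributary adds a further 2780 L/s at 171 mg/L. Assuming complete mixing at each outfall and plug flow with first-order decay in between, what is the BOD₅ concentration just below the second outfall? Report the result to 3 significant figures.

16.7 mg/L

Conservation of mass: C = (26100·2.400 + 3270·107.0) / 29370 = 412500/29370 = 14.05 mg/L; combined flow 29370 L/s.
After decay, C = 14.05 × e^(−kt) = 14.05 × 0.1496 = 2.101 mg/L.
At the second outfall, C = (29370·2.101 + 2780·171.0) / (29370 + 2780) = 16.71 mg/L.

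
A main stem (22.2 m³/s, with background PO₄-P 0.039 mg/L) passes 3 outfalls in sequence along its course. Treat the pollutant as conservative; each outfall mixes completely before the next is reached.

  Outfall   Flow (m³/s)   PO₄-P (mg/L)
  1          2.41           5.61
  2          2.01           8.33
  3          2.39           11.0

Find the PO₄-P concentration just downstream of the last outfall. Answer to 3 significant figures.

1.98 mg/L

Outfall 1: combined Q = 24.61 m³/s; C = (22.20·0.03900 + 2.410·5.610)/24.61 = 0.5846 mg/L.
Outfall 2: combined Q = 26.62 m³/s; C = (24.61·0.5846 + 2.010·8.330)/26.62 = 1.169 mg/L.
Outfall 3: combined Q = 29.01 m³/s; C = (26.62·1.169 + 2.390·11.00)/29.01 = 1.979 mg/L.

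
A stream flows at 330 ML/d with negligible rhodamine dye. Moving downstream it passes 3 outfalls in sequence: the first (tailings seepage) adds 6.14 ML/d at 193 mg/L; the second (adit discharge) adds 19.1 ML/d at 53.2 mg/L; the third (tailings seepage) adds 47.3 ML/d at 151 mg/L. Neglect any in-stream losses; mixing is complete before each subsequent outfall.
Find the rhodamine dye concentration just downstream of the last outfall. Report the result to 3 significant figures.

After outfall 1: Q = 330.0 + 6.140 = 336.1 ML/d; C = (330.0·0 + 6.140·193.0)/336.1 = 3.525 mg/L.
After outfall 2: Q = 336.1 + 19.10 = 355.2 ML/d; C = (336.1·3.525 + 19.10·53.20)/355.2 = 6.196 mg/L.
After outfall 3: Q = 355.2 + 47.30 = 402.5 ML/d; C = (355.2·6.196 + 47.30·151.0)/402.5 = 23.21 mg/L.

23.2 mg/L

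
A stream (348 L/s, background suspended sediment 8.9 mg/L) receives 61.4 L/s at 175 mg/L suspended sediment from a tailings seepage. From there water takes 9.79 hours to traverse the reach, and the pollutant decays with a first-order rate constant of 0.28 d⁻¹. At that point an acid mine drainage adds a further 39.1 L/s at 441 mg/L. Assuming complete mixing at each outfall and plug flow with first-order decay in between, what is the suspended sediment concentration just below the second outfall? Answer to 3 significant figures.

Mixed concentration C = ΣQC/ΣQ = (348.0·8.900 + 61.40·175.0) / 409.4 = 13840/409.4 = 33.81 mg/L; combined flow 409.4 L/s.
Decay over the reach: 33.81·exp(−kt) = 33.81·0.8921 = 30.16 mg/L.
Second outfall: C = (409.4·30.16 + 39.10·441.0)/448.5 = 65.98 mg/L.

66.0 mg/L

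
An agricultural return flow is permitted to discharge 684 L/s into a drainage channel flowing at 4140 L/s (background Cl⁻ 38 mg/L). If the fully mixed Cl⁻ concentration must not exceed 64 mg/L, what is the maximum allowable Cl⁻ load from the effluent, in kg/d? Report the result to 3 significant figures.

Mass balance at the limit: 4140·38.00 + 684.0·Cₑ = 4824·64 → Cₑ = 221.4 mg/L.
684.0 L/s = 0.6840 m³/s. Load = 0.6840 m³/s × 221.4 g/m³ × 86 400 s/d = 13080 kg/d.

13100 kg/d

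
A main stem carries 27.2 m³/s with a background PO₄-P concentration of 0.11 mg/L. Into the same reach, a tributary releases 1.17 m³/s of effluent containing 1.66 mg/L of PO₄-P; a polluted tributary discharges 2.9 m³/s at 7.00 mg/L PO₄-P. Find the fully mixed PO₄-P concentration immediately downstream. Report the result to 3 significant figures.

Mixed concentration C = ΣQC/ΣQ = (27.20·0.1100 + 1.170·1.660 + 2.900·7.000) / 31.27 = 25.23/31.27 = 0.8070 mg/L.

0.807 mg/L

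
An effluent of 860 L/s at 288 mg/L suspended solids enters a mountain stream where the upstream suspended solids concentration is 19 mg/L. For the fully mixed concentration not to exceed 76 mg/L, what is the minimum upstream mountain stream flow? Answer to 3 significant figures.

Set C_mix = 76: (Q·19.00 + 860.0·288.0) / (Q + 860.0) = 76
→ Q = 860.0·(288.0 − 76)/(76 − 19.00) = 3199 L/s.

3200 L/s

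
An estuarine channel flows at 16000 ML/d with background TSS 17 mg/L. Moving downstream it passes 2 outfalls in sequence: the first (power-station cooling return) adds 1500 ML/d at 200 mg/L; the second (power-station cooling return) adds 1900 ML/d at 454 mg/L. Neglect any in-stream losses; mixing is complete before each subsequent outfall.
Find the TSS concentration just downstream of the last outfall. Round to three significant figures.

73.9 mg/L

After outfall 1: Q = 16000 + 1500 = 17500 ML/d; C = (16000·17.00 + 1500·200.0)/17500 = 32.69 mg/L.
After outfall 2: Q = 17500 + 1900 = 19400 ML/d; C = (17500·32.69 + 1900·454.0)/19400 = 73.95 mg/L.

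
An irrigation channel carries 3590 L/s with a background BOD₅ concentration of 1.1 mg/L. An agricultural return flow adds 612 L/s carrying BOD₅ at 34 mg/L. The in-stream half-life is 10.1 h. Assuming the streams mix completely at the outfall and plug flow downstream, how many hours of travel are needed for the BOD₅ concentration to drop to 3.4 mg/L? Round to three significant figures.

After mixing, C = (3590·1.100 + 612.0·34.00) / 4202 = 24760/4202 = 5.892 mg/L.
Half-life 10.1 h → k = ln 2 / 10.1 = 0.06863 h⁻¹ = 1.647 d⁻¹.
5.892·exp(−k·t) = 3.4 → t = ln(5.892/3.4)/k = 28840 s = 8.011 h.

8.01 h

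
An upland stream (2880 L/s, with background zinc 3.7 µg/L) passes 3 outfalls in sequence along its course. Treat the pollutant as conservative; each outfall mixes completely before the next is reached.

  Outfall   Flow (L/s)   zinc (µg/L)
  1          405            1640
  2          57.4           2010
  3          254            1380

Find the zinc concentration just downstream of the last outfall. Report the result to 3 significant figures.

Below outfall 1: Q → 3285 L/s, C = (2880·3.700 + 405.0·1640)/3285 = 205.4 µg/L.
Below outfall 2: Q → 3342 L/s, C = (3285·205.4 + 57.40·2010)/3342 = 236.4 µg/L.
Below outfall 3: Q → 3596 L/s, C = (3342·236.4 + 254.0·1380)/3596 = 317.2 µg/L.

317 µg/L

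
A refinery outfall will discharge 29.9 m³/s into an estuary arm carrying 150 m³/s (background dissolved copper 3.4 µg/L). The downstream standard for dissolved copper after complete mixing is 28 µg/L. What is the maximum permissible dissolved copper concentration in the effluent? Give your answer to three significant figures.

At the limit, (Qr·Cr + Qe·Cₑ)/(Qr + Qe) = 28:
Cₑ = (179.9·28 − 150.0·3.400) / 29.90 = 151.4 µg/L.

151 µg/L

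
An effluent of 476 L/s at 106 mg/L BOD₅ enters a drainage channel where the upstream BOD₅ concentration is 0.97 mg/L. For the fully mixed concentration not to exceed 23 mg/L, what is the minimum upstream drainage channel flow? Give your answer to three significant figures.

Set C_mix = 23: (Q·0.9700 + 476.0·106.0) / (Q + 476.0) = 23
→ Q = 476.0·(106.0 − 23)/(23 − 0.9700) = 1793 L/s.

1790 L/s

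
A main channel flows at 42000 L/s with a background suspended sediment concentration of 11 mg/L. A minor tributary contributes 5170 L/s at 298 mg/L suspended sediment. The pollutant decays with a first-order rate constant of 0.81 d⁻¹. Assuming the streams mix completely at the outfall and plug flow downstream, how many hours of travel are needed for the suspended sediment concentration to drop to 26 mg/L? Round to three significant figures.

14.5 h

Flow-weighted average: C = (42000·11.00 + 5170·298.0) / 47170 = 2003000/47170 = 42.46 mg/L.
42.46·exp(−k·t) = 26 → t = ln(42.46/26)/k = 52310 s = 14.53 h.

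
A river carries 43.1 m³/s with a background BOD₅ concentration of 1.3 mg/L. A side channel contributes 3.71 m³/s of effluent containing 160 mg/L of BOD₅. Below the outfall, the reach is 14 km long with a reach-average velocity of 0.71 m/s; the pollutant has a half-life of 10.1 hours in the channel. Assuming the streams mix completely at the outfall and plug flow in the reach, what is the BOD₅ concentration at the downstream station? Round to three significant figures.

9.53 mg/L

After mixing, C = (43.10·1.300 + 3.710·160.0) / 46.81 = 649.6/46.81 = 13.88 mg/L.
Travel time t = 14·1000 / 0.71 = 19720 s = 5.477 h.
Half-life 10.1 h → k = ln 2 / 10.1 = 0.06863 h⁻¹ = 1.647 d⁻¹.
Applying C = C₀e^(−kt): 13.88 × 0.6867 = 9.530 mg/L.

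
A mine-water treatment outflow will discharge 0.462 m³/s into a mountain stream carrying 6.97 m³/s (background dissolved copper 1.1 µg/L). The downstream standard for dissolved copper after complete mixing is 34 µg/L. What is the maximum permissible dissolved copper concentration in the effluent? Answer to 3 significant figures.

At the limit, (Qr·Cr + Qe·Cₑ)/(Qr + Qe) = 34:
Cₑ = (7.432·34 − 6.970·1.100) / 0.4620 = 530.3 µg/L.

530 µg/L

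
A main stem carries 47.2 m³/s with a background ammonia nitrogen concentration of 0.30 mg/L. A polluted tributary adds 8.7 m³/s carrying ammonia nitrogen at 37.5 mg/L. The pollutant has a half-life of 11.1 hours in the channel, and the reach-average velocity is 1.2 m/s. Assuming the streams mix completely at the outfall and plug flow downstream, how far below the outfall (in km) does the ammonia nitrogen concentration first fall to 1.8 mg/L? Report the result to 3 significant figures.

After mixing, C = (47.20·0.3000 + 8.700·37.50) / 55.90 = 340.4/55.90 = 6.090 mg/L.
Half-life 11.1 h → k = ln 2 / 11.1 = 0.06245 h⁻¹ = 1.499 d⁻¹.
Set 6.090·exp(−k·t) = 1.8 → t = ln(6.090/1.8)/k = 70260 s = 19.52 h.
Distance = v·t = 1.2·70260 = 84320 m = 84.32 km.

84.3 km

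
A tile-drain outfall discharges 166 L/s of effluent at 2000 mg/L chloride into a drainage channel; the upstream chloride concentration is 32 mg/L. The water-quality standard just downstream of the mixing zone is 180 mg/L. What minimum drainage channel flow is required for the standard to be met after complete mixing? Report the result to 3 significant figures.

2040 L/s

Set C_mix = 180: (Q·32.00 + 166.0·2000) / (Q + 166.0) = 180
→ Q = 166.0·(2000 − 180)/(180 − 32.00) = 2041 L/s.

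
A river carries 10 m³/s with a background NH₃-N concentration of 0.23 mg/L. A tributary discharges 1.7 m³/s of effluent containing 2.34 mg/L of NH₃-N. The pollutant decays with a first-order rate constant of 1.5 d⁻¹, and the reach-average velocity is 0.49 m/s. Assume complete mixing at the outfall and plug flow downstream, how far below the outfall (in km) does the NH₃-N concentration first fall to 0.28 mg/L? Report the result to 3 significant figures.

18.4 km

Flow-weighted average: C = (10.00·0.2300 + 1.700·2.340) / 11.70 = 6.278/11.70 = 0.5366 mg/L.
Set 0.5366·exp(−k·t) = 0.28 → t = ln(0.5366/0.28)/k = 37460 s = 10.41 h.
Distance = v·t = 0.49·37460 = 18360 m = 18.36 km.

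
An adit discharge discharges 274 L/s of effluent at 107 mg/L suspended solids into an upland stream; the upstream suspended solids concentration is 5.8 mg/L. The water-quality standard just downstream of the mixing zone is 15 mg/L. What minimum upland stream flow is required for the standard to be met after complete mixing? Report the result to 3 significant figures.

2740 L/s

Set C_mix = 15: (Q·5.800 + 274.0·107.0) / (Q + 274.0) = 15
→ Q = 274.0·(107.0 − 15)/(15 − 5.800) = 2740 L/s.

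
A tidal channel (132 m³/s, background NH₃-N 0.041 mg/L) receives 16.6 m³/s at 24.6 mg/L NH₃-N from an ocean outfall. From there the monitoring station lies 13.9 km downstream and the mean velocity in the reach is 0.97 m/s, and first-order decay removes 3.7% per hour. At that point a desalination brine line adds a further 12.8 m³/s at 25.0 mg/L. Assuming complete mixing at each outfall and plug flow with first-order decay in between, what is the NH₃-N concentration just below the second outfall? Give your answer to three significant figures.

4.19 mg/L

Conservation of mass: C = (132.0·0.04100 + 16.60·24.60) / 148.6 = 413.8/148.6 = 2.784 mg/L; combined flow 148.6 m³/s.
Travel time t = 13.9·1000 / 0.97 = 14330 s = 3.981 h.
3.7%/h lost → k = −ln(1 − 0.037) = 0.03770 h⁻¹.
Applying C = C₀e^(−kt): 2.784 × 0.8606 = 2.396 mg/L.
Second outfall: C = (148.6·2.396 + 12.80·25.00)/161.4 = 4.189 mg/L.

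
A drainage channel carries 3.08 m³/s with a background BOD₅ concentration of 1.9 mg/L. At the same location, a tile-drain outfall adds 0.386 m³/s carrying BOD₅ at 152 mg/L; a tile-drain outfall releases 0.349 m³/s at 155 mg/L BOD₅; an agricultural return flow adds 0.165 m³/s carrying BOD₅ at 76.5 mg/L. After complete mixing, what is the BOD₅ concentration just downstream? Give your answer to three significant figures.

Mixed concentration C = ΣQC/ΣQ = (3.080·1.900 + 0.3860·152.0 + 0.3490·155.0 + 0.1650·76.50) / 3.980 = 131.2/3.980 = 32.98 mg/L.

33.0 mg/L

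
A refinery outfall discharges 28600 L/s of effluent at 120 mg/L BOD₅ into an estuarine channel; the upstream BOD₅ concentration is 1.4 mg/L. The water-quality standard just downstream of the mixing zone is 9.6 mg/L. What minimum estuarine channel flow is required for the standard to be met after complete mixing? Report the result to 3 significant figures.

Set C_mix = 9.6: (Q·1.400 + 28600·120.0) / (Q + 28600) = 9.6
→ Q = 28600·(120.0 − 9.6)/(9.6 − 1.400) = 385100 L/s.

385000 L/s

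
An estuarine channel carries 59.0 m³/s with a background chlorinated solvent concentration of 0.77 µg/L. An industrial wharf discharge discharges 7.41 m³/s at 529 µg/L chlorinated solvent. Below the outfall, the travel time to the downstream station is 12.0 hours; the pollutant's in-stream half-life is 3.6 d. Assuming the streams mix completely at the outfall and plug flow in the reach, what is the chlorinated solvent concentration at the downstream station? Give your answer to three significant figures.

Conservation of mass: C = (59.00·0.7700 + 7.410·529.0) / 66.41 = 3965/66.41 = 59.71 µg/L.
Half-life 3.6 d → k = ln 2 / 3.6 = 0.1925 d⁻¹.
After decay, C = 59.71 × e^(−kt) = 59.71 × 0.9082 = 54.23 µg/L.

54.2 µg/L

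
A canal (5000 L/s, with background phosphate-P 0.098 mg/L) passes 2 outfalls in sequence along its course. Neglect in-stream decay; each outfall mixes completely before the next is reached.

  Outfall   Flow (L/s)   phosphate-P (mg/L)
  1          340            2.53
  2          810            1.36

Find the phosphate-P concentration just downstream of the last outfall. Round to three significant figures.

0.399 mg/L

After outfall 1: Q = 5000 + 340.0 = 5340 L/s; C = (5000·0.09800 + 340.0·2.530)/5340 = 0.2528 mg/L.
After outfall 2: Q = 5340 + 810.0 = 6150 L/s; C = (5340·0.2528 + 810.0·1.360)/6150 = 0.3987 mg/L.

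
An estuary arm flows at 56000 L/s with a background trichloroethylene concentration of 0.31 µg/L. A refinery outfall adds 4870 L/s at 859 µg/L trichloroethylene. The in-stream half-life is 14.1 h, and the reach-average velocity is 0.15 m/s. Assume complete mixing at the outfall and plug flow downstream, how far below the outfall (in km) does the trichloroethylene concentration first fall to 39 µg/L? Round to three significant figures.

6.27 km

After mixing, C = (56000·0.3100 + 4870·859.0) / 60870 = 4201000/60870 = 69.01 µg/L.
Half-life 14.1 h → k = ln 2 / 14.1 = 0.04916 h⁻¹ = 1.180 d⁻¹.
Set 69.01·exp(−k·t) = 39 → t = ln(69.01/39)/k = 41790 s = 11.61 h.
Distance = v·t = 0.15·41790 = 6269 m = 6.269 km.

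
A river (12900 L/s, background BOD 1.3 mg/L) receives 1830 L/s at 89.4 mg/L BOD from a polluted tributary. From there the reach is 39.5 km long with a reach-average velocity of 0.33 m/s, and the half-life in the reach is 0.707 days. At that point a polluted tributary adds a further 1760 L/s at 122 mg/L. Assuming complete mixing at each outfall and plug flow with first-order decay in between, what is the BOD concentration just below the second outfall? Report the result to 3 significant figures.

After mixing, C = (12900·1.300 + 1830·89.40) / 14730 = 180400/14730 = 12.25 mg/L; combined flow 14730 L/s.
Travel time t = 39.5·1000 / 0.33 = 119700 s = 33.25 h.
Half-life 0.707 d → k = ln 2 / 0.707 = 0.9804 d⁻¹.
Applying C = C₀e^(−kt): 12.25 × 0.2571 = 3.148 mg/L.
Second outfall: C = (14730·3.148 + 1760·122.0)/16490 = 15.83 mg/L.

15.8 mg/L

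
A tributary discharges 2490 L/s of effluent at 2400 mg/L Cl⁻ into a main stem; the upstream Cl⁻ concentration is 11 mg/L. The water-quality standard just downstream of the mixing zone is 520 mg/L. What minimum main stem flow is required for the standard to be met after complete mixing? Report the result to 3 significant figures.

9200 L/s

Set C_mix = 520: (Q·11.00 + 2490·2400) / (Q + 2490) = 520
→ Q = 2490·(2400 − 520)/(520 − 11.00) = 9197 L/s.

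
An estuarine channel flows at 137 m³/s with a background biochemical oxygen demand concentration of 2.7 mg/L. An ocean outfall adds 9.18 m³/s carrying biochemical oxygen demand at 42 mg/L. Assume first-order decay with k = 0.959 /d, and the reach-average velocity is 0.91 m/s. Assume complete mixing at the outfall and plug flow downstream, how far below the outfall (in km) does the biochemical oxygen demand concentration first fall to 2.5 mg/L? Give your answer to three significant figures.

Mixed concentration C = ΣQC/ΣQ = (137.0·2.700 + 9.180·42.00) / 146.2 = 755.5/146.2 = 5.168 mg/L.
Set 5.168·exp(−k·t) = 2.5 → t = ln(5.168/2.5)/k = 65430 s = 18.17 h.
Distance = v·t = 0.91·65430 = 59540 m = 59.54 km.

59.5 km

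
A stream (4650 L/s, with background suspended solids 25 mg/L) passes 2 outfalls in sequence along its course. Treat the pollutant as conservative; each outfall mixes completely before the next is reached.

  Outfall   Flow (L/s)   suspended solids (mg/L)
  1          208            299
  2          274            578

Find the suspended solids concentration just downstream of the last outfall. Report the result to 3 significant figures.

Outfall 1: combined Q = 4858 L/s; C = (4650·25.00 + 208.0·299.0)/4858 = 36.73 mg/L.
Outfall 2: combined Q = 5132 L/s; C = (4858·36.73 + 274.0·578.0)/5132 = 65.63 mg/L.

65.6 mg/L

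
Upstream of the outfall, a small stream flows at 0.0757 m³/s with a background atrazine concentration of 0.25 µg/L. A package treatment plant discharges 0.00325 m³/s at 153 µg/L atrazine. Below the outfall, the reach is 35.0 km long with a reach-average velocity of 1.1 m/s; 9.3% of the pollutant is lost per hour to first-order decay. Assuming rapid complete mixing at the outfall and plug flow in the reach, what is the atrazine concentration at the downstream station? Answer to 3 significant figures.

Conservation of mass: C = (0.07570·0.2500 + 0.003250·153.0) / 0.07895 = 0.5162/0.07895 = 6.538 µg/L.
Travel time t = 35.0·1000 / 1.1 = 31820 s = 8.838 h.
9.3%/h lost → k = −ln(1 − 0.093) = 0.09761 h⁻¹.
First-order decay: C = 6.538·exp(−k·t) = 6.538·0.4220 = 2.759 µg/L.

2.76 µg/L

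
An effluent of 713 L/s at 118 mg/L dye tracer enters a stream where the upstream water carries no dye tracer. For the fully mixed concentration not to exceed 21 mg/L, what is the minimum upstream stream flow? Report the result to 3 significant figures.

Set C_mix = 21: (Q·0 + 713.0·118.0) / (Q + 713.0) = 21
→ Q = 713.0·(118.0 − 21)/(21 − 0) = 3293 L/s.

3290 L/s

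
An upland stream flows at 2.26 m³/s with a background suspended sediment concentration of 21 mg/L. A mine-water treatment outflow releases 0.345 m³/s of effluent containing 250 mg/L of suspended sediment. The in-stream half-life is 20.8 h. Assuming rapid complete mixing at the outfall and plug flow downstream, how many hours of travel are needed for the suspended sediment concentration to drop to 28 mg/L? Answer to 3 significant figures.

18.2 h

Mass balance: C = (2.260·21.00 + 0.3450·250.0) / 2.605 = 133.7/2.605 = 51.33 mg/L.
Half-life 20.8 h → k = ln 2 / 20.8 = 0.03332 h⁻¹ = 0.7998 d⁻¹.
51.33·exp(−k·t) = 28 → t = ln(51.33/28)/k = 65470 s = 18.19 h.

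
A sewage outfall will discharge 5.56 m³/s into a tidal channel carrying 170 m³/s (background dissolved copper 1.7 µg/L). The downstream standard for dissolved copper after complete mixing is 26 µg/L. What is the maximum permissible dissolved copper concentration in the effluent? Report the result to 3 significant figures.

769 µg/L

At the limit, (Qr·Cr + Qe·Cₑ)/(Qr + Qe) = 26:
Cₑ = (175.6·26 − 170.0·1.700) / 5.560 = 769.0 µg/L.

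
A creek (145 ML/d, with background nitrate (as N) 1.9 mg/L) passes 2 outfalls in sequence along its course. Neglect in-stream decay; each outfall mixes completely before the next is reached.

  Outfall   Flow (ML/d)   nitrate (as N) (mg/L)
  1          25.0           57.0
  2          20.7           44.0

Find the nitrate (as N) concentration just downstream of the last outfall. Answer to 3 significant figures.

13.7 mg/L

After outfall 1: Q = 145.0 + 25.00 = 170.0 ML/d; C = (145.0·1.900 + 25.00·57.00)/170.0 = 10.00 mg/L.
After outfall 2: Q = 170.0 + 20.70 = 190.7 ML/d; C = (170.0·10.00 + 20.70·44.00)/190.7 = 13.69 mg/L.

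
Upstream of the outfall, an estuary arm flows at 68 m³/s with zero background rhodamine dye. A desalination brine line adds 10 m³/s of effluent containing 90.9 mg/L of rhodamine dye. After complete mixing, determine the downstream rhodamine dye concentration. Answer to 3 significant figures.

11.7 mg/L

After mixing, C = (68.00·0 + 10.00·90.90) / 78.00 = 909.0/78.00 = 11.65 mg/L.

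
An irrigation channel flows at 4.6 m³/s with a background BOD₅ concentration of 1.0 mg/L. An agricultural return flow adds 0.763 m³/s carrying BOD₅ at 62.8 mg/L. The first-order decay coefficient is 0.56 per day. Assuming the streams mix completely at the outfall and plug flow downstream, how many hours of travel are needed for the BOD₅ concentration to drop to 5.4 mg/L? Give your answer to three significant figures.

25.5 h

Conservation of mass: C = (4.600·1.000 + 0.7630·62.80) / 5.363 = 52.52/5.363 = 9.792 mg/L.
9.792·exp(−k·t) = 5.4 → t = ln(9.792/5.4)/k = 91830 s = 25.51 h.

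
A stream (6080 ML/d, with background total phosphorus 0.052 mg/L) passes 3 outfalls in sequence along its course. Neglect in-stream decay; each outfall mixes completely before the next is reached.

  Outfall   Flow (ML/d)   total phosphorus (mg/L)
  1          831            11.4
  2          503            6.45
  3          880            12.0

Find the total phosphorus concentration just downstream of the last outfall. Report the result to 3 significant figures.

After outfall 1: Q = 6080 + 831.0 = 6911 ML/d; C = (6080·0.05200 + 831.0·11.40)/6911 = 1.417 mg/L.
After outfall 2: Q = 6911 + 503.0 = 7414 ML/d; C = (6911·1.417 + 503.0·6.450)/7414 = 1.758 mg/L.
After outfall 3: Q = 7414 + 880.0 = 8294 ML/d; C = (7414·1.758 + 880.0·12.00)/8294 = 2.845 mg/L.

2.84 mg/L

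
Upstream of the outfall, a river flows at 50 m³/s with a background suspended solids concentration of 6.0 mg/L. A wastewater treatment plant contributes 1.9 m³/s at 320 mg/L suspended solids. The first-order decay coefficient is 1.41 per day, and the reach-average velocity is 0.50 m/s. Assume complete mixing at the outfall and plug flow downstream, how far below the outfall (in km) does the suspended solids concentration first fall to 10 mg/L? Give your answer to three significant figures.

17.1 km

Conservation of mass: C = (50.00·6.000 + 1.900·320.0) / 51.90 = 908.0/51.90 = 17.50 mg/L.
Set 17.50·exp(−k·t) = 10 → t = ln(17.50/10)/k = 34270 s = 9.521 h.
Distance = v·t = 0.50·34270 = 17140 m = 17.14 km.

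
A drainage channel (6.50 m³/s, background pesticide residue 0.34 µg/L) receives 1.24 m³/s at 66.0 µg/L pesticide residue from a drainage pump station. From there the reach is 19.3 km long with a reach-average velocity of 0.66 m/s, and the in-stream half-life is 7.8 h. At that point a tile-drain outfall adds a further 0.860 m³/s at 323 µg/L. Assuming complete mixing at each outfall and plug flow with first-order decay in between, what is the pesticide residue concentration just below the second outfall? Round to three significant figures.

Mass balance: C = (6.500·0.3400 + 1.240·66.00) / 7.740 = 84.05/7.740 = 10.86 µg/L; combined flow 7.740 m³/s.
Travel time t = 19.3·1000 / 0.66 = 29240 s = 8.123 h.
Half-life 7.8 h → k = ln 2 / 7.8 = 0.08887 h⁻¹ = 2.133 d⁻¹.
First-order decay: C = 10.86·exp(−k·t) = 10.86·0.4859 = 5.276 µg/L.
At the second outfall, C = (7.740·5.276 + 0.8600·323.0) / (7.740 + 0.8600) = 37.05 µg/L.

37.0 µg/L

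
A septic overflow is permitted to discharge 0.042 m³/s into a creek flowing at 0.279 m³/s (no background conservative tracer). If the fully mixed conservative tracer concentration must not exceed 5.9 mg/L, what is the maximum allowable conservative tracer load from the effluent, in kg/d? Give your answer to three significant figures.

164 kg/d

Mass balance at the limit: 0.2790·0 + 0.04200·Cₑ = 0.3210·5.9 → Cₑ = 45.09 mg/L.
Load = 0.04200 m³/s × 45.09 g/m³ × 86 400 s/d = 163.6 kg/d.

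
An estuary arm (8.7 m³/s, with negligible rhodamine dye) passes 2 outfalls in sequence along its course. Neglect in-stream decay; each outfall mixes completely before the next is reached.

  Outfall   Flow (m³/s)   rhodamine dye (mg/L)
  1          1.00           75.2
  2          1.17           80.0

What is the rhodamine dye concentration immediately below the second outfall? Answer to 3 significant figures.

15.5 mg/L

Outfall 1: combined Q = 9.700 m³/s; C = (8.700·0 + 1.000·75.20)/9.700 = 7.753 mg/L.
Outfall 2: combined Q = 10.87 m³/s; C = (9.700·7.753 + 1.170·80.00)/10.87 = 15.53 mg/L.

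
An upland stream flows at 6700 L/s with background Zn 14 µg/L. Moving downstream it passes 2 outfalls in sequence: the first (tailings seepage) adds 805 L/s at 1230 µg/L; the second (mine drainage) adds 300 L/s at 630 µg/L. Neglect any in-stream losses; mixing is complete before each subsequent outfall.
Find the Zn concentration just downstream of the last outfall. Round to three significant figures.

After outfall 1: Q = 6700 + 805.0 = 7505 L/s; C = (6700·14.00 + 805.0·1230)/7505 = 144.4 µg/L.
After outfall 2: Q = 7505 + 300.0 = 7805 L/s; C = (7505·144.4 + 300.0·630.0)/7805 = 163.1 µg/L.

163 µg/L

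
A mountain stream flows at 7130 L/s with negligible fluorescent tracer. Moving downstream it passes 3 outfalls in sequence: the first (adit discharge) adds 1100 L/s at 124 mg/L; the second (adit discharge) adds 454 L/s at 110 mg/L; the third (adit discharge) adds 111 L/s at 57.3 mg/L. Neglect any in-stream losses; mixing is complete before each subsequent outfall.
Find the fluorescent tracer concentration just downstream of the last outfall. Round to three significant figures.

21.9 mg/L

Below outfall 1: Q → 8230 L/s, C = (7130·0 + 1100·124.0)/8230 = 16.57 mg/L.
Below outfall 2: Q → 8684 L/s, C = (8230·16.57 + 454.0·110.0)/8684 = 21.46 mg/L.
Below outfall 3: Q → 8795 L/s, C = (8684·21.46 + 111.0·57.30)/8795 = 21.91 mg/L.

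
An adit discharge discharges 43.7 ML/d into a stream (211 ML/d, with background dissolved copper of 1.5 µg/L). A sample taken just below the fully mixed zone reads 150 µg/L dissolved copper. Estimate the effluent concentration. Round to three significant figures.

Mass balance: 211.0·1.500 + 43.70·Cₑ = 254.7·150.0
→ Cₑ = (254.7·150.0 − 211.0·1.500) / 43.70 = 867.0 µg/L.

867 µg/L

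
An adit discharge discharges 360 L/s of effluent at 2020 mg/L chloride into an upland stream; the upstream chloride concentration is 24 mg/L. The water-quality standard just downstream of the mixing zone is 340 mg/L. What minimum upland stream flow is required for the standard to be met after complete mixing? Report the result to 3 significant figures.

1910 L/s

Set C_mix = 340: (Q·24.00 + 360.0·2020) / (Q + 360.0) = 340
→ Q = 360.0·(2020 − 340)/(340 − 24.00) = 1914 L/s.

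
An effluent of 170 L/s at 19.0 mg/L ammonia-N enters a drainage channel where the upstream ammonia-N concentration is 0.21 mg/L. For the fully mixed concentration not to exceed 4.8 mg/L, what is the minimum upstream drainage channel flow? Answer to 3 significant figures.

526 L/s

Set C_mix = 4.8: (Q·0.2100 + 170.0·19.00) / (Q + 170.0) = 4.8
→ Q = 170.0·(19.00 − 4.8)/(4.8 − 0.2100) = 525.9 L/s.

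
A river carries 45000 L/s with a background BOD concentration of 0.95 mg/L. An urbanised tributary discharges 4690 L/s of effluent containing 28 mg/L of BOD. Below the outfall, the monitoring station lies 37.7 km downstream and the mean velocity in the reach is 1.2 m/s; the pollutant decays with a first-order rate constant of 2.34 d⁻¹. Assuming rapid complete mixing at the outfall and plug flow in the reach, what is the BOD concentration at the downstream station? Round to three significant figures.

1.50 mg/L

After mixing, C = (45000·0.9500 + 4690·28.00) / 49690 = 174100/49690 = 3.503 mg/L.
Travel time t = 37.7·1000 / 1.2 = 31420 s = 8.727 h.
Decay over the reach: 3.503·exp(−kt) = 3.503·0.4270 = 1.496 mg/L.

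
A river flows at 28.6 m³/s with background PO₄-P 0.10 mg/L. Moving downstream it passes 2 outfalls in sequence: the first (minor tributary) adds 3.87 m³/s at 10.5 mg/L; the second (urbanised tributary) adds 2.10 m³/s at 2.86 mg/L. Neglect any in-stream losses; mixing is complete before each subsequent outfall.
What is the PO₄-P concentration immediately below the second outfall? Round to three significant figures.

1.43 mg/L

Below outfall 1: Q → 32.47 m³/s, C = (28.60·0.1000 + 3.870·10.50)/32.47 = 1.340 mg/L.
Below outfall 2: Q → 34.57 m³/s, C = (32.47·1.340 + 2.100·2.860)/34.57 = 1.432 mg/L.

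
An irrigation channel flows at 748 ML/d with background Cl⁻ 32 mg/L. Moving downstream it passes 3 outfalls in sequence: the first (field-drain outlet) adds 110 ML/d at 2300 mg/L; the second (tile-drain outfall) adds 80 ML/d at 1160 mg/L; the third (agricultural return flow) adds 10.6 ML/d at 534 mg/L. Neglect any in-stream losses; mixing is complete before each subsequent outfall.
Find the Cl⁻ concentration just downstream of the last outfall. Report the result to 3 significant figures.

After outfall 1: Q = 748.0 + 110.0 = 858.0 ML/d; C = (748.0·32.00 + 110.0·2300)/858.0 = 322.8 mg/L.
After outfall 2: Q = 858.0 + 80.00 = 938.0 ML/d; C = (858.0·322.8 + 80.00·1160)/938.0 = 394.2 mg/L.
After outfall 3: Q = 938.0 + 10.60 = 948.6 ML/d; C = (938.0·394.2 + 10.60·534.0)/948.6 = 395.7 mg/L.

396 mg/L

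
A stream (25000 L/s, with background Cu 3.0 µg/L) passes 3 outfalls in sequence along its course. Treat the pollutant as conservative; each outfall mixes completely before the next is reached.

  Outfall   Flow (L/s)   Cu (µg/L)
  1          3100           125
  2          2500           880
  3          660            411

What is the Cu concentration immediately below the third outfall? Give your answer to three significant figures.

Outfall 1: combined Q = 28100 L/s; C = (25000·3.000 + 3100·125.0)/28100 = 16.46 µg/L.
Outfall 2: combined Q = 30600 L/s; C = (28100·16.46 + 2500·880.0)/30600 = 87.01 µg/L.
Outfall 3: combined Q = 31260 L/s; C = (30600·87.01 + 660.0·411.0)/31260 = 93.85 µg/L.

93.9 µg/L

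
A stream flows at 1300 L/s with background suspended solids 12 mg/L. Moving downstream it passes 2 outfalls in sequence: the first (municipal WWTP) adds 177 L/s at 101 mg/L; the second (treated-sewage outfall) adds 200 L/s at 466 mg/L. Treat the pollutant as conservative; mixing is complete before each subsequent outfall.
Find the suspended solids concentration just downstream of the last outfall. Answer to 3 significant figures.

Outfall 1: combined Q = 1477 L/s; C = (1300·12.00 + 177.0·101.0)/1477 = 22.67 mg/L.
Outfall 2: combined Q = 1677 L/s; C = (1477·22.67 + 200.0·466.0)/1677 = 75.54 mg/L.

75.5 mg/L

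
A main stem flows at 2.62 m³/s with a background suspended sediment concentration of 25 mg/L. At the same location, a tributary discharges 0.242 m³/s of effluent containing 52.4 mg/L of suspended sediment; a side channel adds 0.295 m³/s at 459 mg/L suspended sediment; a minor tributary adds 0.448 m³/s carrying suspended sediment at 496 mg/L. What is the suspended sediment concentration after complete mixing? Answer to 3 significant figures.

Flow-weighted average: C = (2.620·25.00 + 0.2420·52.40 + 0.2950·459.0 + 0.4480·496.0) / 3.605 = 435.8/3.605 = 120.9 mg/L.

121 mg/L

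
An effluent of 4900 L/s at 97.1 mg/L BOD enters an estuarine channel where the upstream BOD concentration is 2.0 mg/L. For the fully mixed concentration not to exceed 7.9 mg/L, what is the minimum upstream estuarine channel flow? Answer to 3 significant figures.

Set C_mix = 7.9: (Q·2.000 + 4900·97.10) / (Q + 4900) = 7.9
→ Q = 4900·(97.10 − 7.9)/(7.9 − 2.000) = 74080 L/s.

74100 L/s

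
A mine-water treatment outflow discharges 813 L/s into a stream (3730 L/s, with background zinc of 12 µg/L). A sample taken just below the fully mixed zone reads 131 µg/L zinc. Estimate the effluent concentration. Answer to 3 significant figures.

Mass balance: 3730·12.00 + 813.0·Cₑ = 4543·131.0
→ Cₑ = (4543·131.0 − 3730·12.00) / 813.0 = 677.0 µg/L.

677 µg/L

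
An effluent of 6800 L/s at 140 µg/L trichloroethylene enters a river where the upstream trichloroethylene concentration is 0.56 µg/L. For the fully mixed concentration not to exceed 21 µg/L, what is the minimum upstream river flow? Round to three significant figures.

39600 L/s

Set C_mix = 21: (Q·0.5600 + 6800·140.0) / (Q + 6800) = 21
→ Q = 6800·(140.0 − 21)/(21 − 0.5600) = 39590 L/s.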